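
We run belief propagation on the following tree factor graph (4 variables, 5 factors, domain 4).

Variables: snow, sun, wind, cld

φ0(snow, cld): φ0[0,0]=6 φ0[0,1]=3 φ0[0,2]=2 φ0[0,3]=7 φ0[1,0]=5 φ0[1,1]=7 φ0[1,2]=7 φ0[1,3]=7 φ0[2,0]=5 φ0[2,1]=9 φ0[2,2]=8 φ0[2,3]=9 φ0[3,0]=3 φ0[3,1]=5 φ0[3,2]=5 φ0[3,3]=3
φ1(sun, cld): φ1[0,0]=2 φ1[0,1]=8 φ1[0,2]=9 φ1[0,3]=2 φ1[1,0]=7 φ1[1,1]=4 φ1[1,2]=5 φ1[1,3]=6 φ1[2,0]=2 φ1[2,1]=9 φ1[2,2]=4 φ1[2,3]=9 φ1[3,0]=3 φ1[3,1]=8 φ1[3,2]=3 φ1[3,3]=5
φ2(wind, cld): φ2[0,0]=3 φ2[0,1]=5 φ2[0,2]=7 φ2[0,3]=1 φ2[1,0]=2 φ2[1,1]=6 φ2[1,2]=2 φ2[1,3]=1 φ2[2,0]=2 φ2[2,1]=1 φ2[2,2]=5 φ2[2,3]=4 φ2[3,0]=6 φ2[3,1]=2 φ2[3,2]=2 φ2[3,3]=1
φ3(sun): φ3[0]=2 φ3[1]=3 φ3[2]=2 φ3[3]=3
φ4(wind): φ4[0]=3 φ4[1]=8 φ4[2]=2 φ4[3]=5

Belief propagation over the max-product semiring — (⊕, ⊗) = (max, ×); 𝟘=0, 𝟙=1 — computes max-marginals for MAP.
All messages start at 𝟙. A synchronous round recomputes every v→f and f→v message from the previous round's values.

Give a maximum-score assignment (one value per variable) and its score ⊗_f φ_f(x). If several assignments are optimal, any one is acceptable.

assignment: (snow=2, sun=3, wind=1, cld=1); score = 10368

init: all messages = 𝟙 over 4 values
r1 m[φ0→snow] = [7, 7, 9, 5]
r1 m[φ0→cld] = [6, 9, 8, 9]
r1 m[φ1→sun] = [9, 7, 9, 8]
r1 m[φ1→cld] = [7, 9, 9, 9]
r1 m[φ2→wind] = [7, 6, 5, 6]
r1 m[φ2→cld] = [6, 6, 7, 4]
r1 m[φ3→sun] = [2, 3, 2, 3]
r1 m[φ4→wind] = [3, 8, 2, 5]
r1 m[snow→φ0] = [1, 1, 1, 1]
r1 m[sun→φ1] = [1, 1, 1, 1]
r1 m[sun→φ3] = [1, 1, 1, 1]
r1 m[wind→φ2] = [1, 1, 1, 1]
r1 m[wind→φ4] = [1, 1, 1, 1]
r1 m[cld→φ0] = [1, 1, 1, 1]
r1 m[cld→φ1] = [1, 1, 1, 1]
r1 m[cld→φ2] = [1, 1, 1, 1]
r2 m[φ0→snow] = [7, 7, 9, 5]
r2 m[φ0→cld] = [6, 9, 8, 9]
r2 m[φ1→sun] = [9, 7, 9, 8]
r2 m[φ1→cld] = [7, 9, 9, 9]
r2 m[φ2→wind] = [7, 6, 5, 6]
r2 m[φ2→cld] = [6, 6, 7, 4]
r2 m[φ3→sun] = [2, 3, 2, 3]
r2 m[φ4→wind] = [3, 8, 2, 5]
r2 m[snow→φ0] = [1, 1, 1, 1]
r2 m[sun→φ1] = [2, 3, 2, 3]
r2 m[sun→φ3] = [9, 7, 9, 8]
r2 m[wind→φ2] = [3, 8, 2, 5]
r2 m[wind→φ4] = [7, 6, 5, 6]
r2 m[cld→φ0] = [42, 54, 63, 36]
r2 m[cld→φ1] = [36, 54, 56, 36]
r2 m[cld→φ2] = [42, 81, 72, 81]
r3 m[φ0→snow] = [252, 441, 504, 315]
r3 m[φ0→cld] = [6, 9, 8, 9]
r3 m[φ1→sun] = [504, 280, 486, 432]
r3 m[φ1→cld] = [21, 24, 18, 18]
r3 m[φ2→wind] = [504, 486, 360, 252]
r3 m[φ2→cld] = [30, 48, 21, 8]
r3 m[φ3→sun] = [2, 3, 2, 3]
r3 m[φ4→wind] = [3, 8, 2, 5]
r3 m[snow→φ0] = [1, 1, 1, 1]
r3 m[sun→φ1] = [2, 3, 2, 3]
r3 m[sun→φ3] = [9, 7, 9, 8]
r3 m[wind→φ2] = [3, 8, 2, 5]
r3 m[wind→φ4] = [7, 6, 5, 6]
r3 m[cld→φ0] = [42, 54, 63, 36]
r3 m[cld→φ1] = [36, 54, 56, 36]
r3 m[cld→φ2] = [42, 81, 72, 81]
r4 m[φ0→snow] = [252, 441, 504, 315]
r4 m[φ0→cld] = [6, 9, 8, 9]
r4 m[φ1→sun] = [504, 280, 486, 432]
r4 m[φ1→cld] = [21, 24, 18, 18]
r4 m[φ2→wind] = [504, 486, 360, 252]
r4 m[φ2→cld] = [30, 48, 21, 8]
r4 m[φ3→sun] = [2, 3, 2, 3]
r4 m[φ4→wind] = [3, 8, 2, 5]
r4 m[snow→φ0] = [1, 1, 1, 1]
r4 m[sun→φ1] = [2, 3, 2, 3]
r4 m[sun→φ3] = [504, 280, 486, 432]
r4 m[wind→φ2] = [3, 8, 2, 5]
r4 m[wind→φ4] = [504, 486, 360, 252]
r4 m[cld→φ0] = [630, 1152, 378, 144]
r4 m[cld→φ1] = [180, 432, 168, 72]
r4 m[cld→φ2] = [126, 216, 144, 162]
r5 m[φ0→snow] = [3780, 8064, 10368, 5760]
r5 m[φ0→cld] = [6, 9, 8, 9]
r5 m[φ1→sun] = [3456, 1728, 3888, 3456]
r5 m[φ1→cld] = [21, 24, 18, 18]
r5 m[φ2→wind] = [1080, 1296, 720, 756]
r5 m[φ2→cld] = [30, 48, 21, 8]
r5 m[φ3→sun] = [2, 3, 2, 3]
r5 m[φ4→wind] = [3, 8, 2, 5]
r5 m[snow→φ0] = [1, 1, 1, 1]
r5 m[sun→φ1] = [2, 3, 2, 3]
r5 m[sun→φ3] = [504, 280, 486, 432]
r5 m[wind→φ2] = [3, 8, 2, 5]
r5 m[wind→φ4] = [504, 486, 360, 252]
r5 m[cld→φ0] = [630, 1152, 378, 144]
r5 m[cld→φ1] = [180, 432, 168, 72]
r5 m[cld→φ2] = [126, 216, 144, 162]
r6 m[φ0→snow] = [3780, 8064, 10368, 5760]
r6 m[φ0→cld] = [6, 9, 8, 9]
r6 m[φ1→sun] = [3456, 1728, 3888, 3456]
r6 m[φ1→cld] = [21, 24, 18, 18]
r6 m[φ2→wind] = [1080, 1296, 720, 756]
r6 m[φ2→cld] = [30, 48, 21, 8]
r6 m[φ3→sun] = [2, 3, 2, 3]
r6 m[φ4→wind] = [3, 8, 2, 5]
r6 m[snow→φ0] = [1, 1, 1, 1]
r6 m[sun→φ1] = [2, 3, 2, 3]
r6 m[sun→φ3] = [3456, 1728, 3888, 3456]
r6 m[wind→φ2] = [3, 8, 2, 5]
r6 m[wind→φ4] = [1080, 1296, 720, 756]
r6 m[cld→φ0] = [630, 1152, 378, 144]
r6 m[cld→φ1] = [180, 432, 168, 72]
r6 m[cld→φ2] = [126, 216, 144, 162]
r7 m[φ0→snow] = [3780, 8064, 10368, 5760]
r7 m[φ0→cld] = [6, 9, 8, 9]
r7 m[φ1→sun] = [3456, 1728, 3888, 3456]
r7 m[φ1→cld] = [21, 24, 18, 18]
r7 m[φ2→wind] = [1080, 1296, 720, 756]
r7 m[φ2→cld] = [30, 48, 21, 8]
r7 m[φ3→sun] = [2, 3, 2, 3]
r7 m[φ4→wind] = [3, 8, 2, 5]
r7 m[snow→φ0] = [1, 1, 1, 1]
r7 m[sun→φ1] = [2, 3, 2, 3]
r7 m[sun→φ3] = [3456, 1728, 3888, 3456]
r7 m[wind→φ2] = [3, 8, 2, 5]
r7 m[wind→φ4] = [1080, 1296, 720, 756]
r7 m[cld→φ0] = [630, 1152, 378, 144]
r7 m[cld→φ1] = [180, 432, 168, 72]
r7 m[cld→φ2] = [126, 216, 144, 162]
fixed point reached at round 7
traceback from snow: (snow=2, sun=3, wind=1, cld=1), score=10368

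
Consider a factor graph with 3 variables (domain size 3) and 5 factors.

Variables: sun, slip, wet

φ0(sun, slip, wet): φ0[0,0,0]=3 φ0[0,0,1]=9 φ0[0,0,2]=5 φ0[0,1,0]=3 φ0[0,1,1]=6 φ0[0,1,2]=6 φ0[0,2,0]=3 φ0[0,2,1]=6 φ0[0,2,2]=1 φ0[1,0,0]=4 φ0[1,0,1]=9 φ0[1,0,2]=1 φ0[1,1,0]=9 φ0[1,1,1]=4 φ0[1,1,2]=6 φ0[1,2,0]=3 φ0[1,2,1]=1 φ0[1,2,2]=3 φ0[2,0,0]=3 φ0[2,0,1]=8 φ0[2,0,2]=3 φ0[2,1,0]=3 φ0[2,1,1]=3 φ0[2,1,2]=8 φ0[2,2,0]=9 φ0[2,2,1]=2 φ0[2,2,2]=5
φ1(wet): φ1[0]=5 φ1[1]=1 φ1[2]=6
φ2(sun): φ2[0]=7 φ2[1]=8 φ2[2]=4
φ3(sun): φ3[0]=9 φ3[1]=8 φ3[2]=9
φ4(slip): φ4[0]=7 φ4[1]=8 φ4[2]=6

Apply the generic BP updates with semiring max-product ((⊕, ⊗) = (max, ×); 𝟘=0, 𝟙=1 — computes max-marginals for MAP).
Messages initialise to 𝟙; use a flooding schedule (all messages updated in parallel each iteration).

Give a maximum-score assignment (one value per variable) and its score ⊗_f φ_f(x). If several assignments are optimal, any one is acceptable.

init: all messages = 𝟙 over 3 values
r1 m[φ0→sun] = [9, 9, 9]
r1 m[φ0→slip] = [9, 9, 9]
r1 m[φ0→wet] = [9, 9, 8]
r1 m[φ1→wet] = [5, 1, 6]
r1 m[φ2→sun] = [7, 8, 4]
r1 m[φ3→sun] = [9, 8, 9]
r1 m[φ4→slip] = [7, 8, 6]
r1 m[sun→φ0] = [1, 1, 1]
r1 m[sun→φ2] = [1, 1, 1]
r1 m[sun→φ3] = [1, 1, 1]
r1 m[slip→φ0] = [1, 1, 1]
r1 m[slip→φ4] = [1, 1, 1]
r1 m[wet→φ0] = [1, 1, 1]
r1 m[wet→φ1] = [1, 1, 1]
r2 m[φ0→sun] = [9, 9, 9]
r2 m[φ0→slip] = [9, 9, 9]
r2 m[φ0→wet] = [9, 9, 8]
r2 m[φ1→wet] = [5, 1, 6]
r2 m[φ2→sun] = [7, 8, 4]
r2 m[φ3→sun] = [9, 8, 9]
r2 m[φ4→slip] = [7, 8, 6]
r2 m[sun→φ0] = [63, 64, 36]
r2 m[sun→φ2] = [81, 72, 81]
r2 m[sun→φ3] = [63, 72, 36]
r2 m[slip→φ0] = [7, 8, 6]
r2 m[slip→φ4] = [9, 9, 9]
r2 m[wet→φ0] = [5, 1, 6]
r2 m[wet→φ1] = [9, 9, 8]
r3 m[φ0→sun] = [288, 360, 384]
r3 m[φ0→slip] = [1890, 2880, 1620]
r3 m[φ0→wet] = [4608, 4032, 3072]
r3 m[φ1→wet] = [5, 1, 6]
r3 m[φ2→sun] = [7, 8, 4]
r3 m[φ3→sun] = [9, 8, 9]
r3 m[φ4→slip] = [7, 8, 6]
r3 m[sun→φ0] = [63, 64, 36]
r3 m[sun→φ2] = [81, 72, 81]
r3 m[sun→φ3] = [63, 72, 36]
r3 m[slip→φ0] = [7, 8, 6]
r3 m[slip→φ4] = [9, 9, 9]
r3 m[wet→φ0] = [5, 1, 6]
r3 m[wet→φ1] = [9, 9, 8]
r4 m[φ0→sun] = [288, 360, 384]
r4 m[φ0→slip] = [1890, 2880, 1620]
r4 m[φ0→wet] = [4608, 4032, 3072]
r4 m[φ1→wet] = [5, 1, 6]
r4 m[φ2→sun] = [7, 8, 4]
r4 m[φ3→sun] = [9, 8, 9]
r4 m[φ4→slip] = [7, 8, 6]
r4 m[sun→φ0] = [63, 64, 36]
r4 m[sun→φ2] = [2592, 2880, 3456]
r4 m[sun→φ3] = [2016, 2880, 1536]
r4 m[slip→φ0] = [7, 8, 6]
r4 m[slip→φ4] = [1890, 2880, 1620]
r4 m[wet→φ0] = [5, 1, 6]
r4 m[wet→φ1] = [4608, 4032, 3072]
r5 m[φ0→sun] = [288, 360, 384]
r5 m[φ0→slip] = [1890, 2880, 1620]
r5 m[φ0→wet] = [4608, 4032, 3072]
r5 m[φ1→wet] = [5, 1, 6]
r5 m[φ2→sun] = [7, 8, 4]
r5 m[φ3→sun] = [9, 8, 9]
r5 m[φ4→slip] = [7, 8, 6]
r5 m[sun→φ0] = [63, 64, 36]
r5 m[sun→φ2] = [2592, 2880, 3456]
r5 m[sun→φ3] = [2016, 2880, 1536]
r5 m[slip→φ0] = [7, 8, 6]
r5 m[slip→φ4] = [1890, 2880, 1620]
r5 m[wet→φ0] = [5, 1, 6]
r5 m[wet→φ1] = [4608, 4032, 3072]
fixed point reached at round 5
traceback from sun: (sun=1, slip=1, wet=0), score=23040

assignment: (sun=1, slip=1, wet=0); score = 23040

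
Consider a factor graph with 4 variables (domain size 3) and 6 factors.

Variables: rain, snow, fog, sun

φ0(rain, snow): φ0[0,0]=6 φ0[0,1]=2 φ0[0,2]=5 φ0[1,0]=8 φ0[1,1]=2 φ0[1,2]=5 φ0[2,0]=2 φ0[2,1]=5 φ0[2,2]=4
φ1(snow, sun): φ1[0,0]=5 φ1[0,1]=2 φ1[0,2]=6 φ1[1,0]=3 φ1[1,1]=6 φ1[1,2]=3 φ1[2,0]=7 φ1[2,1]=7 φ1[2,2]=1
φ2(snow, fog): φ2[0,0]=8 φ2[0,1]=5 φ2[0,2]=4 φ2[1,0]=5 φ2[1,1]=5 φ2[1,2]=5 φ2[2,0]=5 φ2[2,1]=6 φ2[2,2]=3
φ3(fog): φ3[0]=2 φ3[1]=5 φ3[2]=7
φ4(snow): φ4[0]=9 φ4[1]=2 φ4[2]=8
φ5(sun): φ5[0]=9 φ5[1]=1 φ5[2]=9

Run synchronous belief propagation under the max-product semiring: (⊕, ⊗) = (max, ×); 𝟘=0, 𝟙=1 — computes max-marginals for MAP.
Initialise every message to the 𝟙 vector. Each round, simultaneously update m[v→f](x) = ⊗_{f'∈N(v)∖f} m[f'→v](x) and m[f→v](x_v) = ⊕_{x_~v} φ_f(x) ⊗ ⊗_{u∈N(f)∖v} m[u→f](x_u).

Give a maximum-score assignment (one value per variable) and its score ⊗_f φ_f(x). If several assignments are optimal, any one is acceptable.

init: all messages = 𝟙 over 3 values
r1 m[φ0→rain] = [6, 8, 5]
r1 m[φ0→snow] = [8, 5, 5]
r1 m[φ1→snow] = [6, 6, 7]
r1 m[φ1→sun] = [7, 7, 6]
r1 m[φ2→snow] = [8, 5, 6]
r1 m[φ2→fog] = [8, 6, 5]
r1 m[φ3→fog] = [2, 5, 7]
r1 m[φ4→snow] = [9, 2, 8]
r1 m[φ5→sun] = [9, 1, 9]
r1 m[rain→φ0] = [1, 1, 1]
r1 m[snow→φ0] = [1, 1, 1]
r1 m[snow→φ1] = [1, 1, 1]
r1 m[snow→φ2] = [1, 1, 1]
r1 m[snow→φ4] = [1, 1, 1]
r1 m[fog→φ2] = [1, 1, 1]
r1 m[fog→φ3] = [1, 1, 1]
r1 m[sun→φ1] = [1, 1, 1]
r1 m[sun→φ5] = [1, 1, 1]
r2 m[φ0→rain] = [6, 8, 5]
r2 m[φ0→snow] = [8, 5, 5]
r2 m[φ1→snow] = [6, 6, 7]
r2 m[φ1→sun] = [7, 7, 6]
r2 m[φ2→snow] = [8, 5, 6]
r2 m[φ2→fog] = [8, 6, 5]
r2 m[φ3→fog] = [2, 5, 7]
r2 m[φ4→snow] = [9, 2, 8]
r2 m[φ5→sun] = [9, 1, 9]
r2 m[rain→φ0] = [1, 1, 1]
r2 m[snow→φ0] = [432, 60, 336]
r2 m[snow→φ1] = [576, 50, 240]
r2 m[snow→φ2] = [432, 60, 280]
r2 m[snow→φ4] = [384, 150, 210]
r2 m[fog→φ2] = [2, 5, 7]
r2 m[fog→φ3] = [8, 6, 5]
r2 m[sun→φ1] = [9, 1, 9]
r2 m[sun→φ5] = [7, 7, 6]
r3 m[φ0→rain] = [2592, 3456, 1344]
r3 m[φ0→snow] = [8, 5, 5]
r3 m[φ1→snow] = [54, 27, 63]
r3 m[φ1→sun] = [2880, 1680, 3456]
r3 m[φ2→snow] = [28, 35, 30]
r3 m[φ2→fog] = [3456, 2160, 1728]
r3 m[φ3→fog] = [2, 5, 7]
r3 m[φ4→snow] = [9, 2, 8]
r3 m[φ5→sun] = [9, 1, 9]
r3 m[rain→φ0] = [1, 1, 1]
r3 m[snow→φ0] = [432, 60, 336]
r3 m[snow→φ1] = [576, 50, 240]
r3 m[snow→φ2] = [432, 60, 280]
r3 m[snow→φ4] = [384, 150, 210]
r3 m[fog→φ2] = [2, 5, 7]
r3 m[fog→φ3] = [8, 6, 5]
r3 m[sun→φ1] = [9, 1, 9]
r3 m[sun→φ5] = [7, 7, 6]
r4 m[φ0→rain] = [2592, 3456, 1344]
r4 m[φ0→snow] = [8, 5, 5]
r4 m[φ1→snow] = [54, 27, 63]
r4 m[φ1→sun] = [2880, 1680, 3456]
r4 m[φ2→snow] = [28, 35, 30]
r4 m[φ2→fog] = [3456, 2160, 1728]
r4 m[φ3→fog] = [2, 5, 7]
r4 m[φ4→snow] = [9, 2, 8]
r4 m[φ5→sun] = [9, 1, 9]
r4 m[rain→φ0] = [1, 1, 1]
r4 m[snow→φ0] = [13608, 1890, 15120]
r4 m[snow→φ1] = [2016, 350, 1200]
r4 m[snow→φ2] = [3888, 270, 2520]
r4 m[snow→φ4] = [12096, 4725, 9450]
r4 m[fog→φ2] = [2, 5, 7]
r4 m[fog→φ3] = [3456, 2160, 1728]
r4 m[sun→φ1] = [9, 1, 9]
r4 m[sun→φ5] = [2880, 1680, 3456]
r5 m[φ0→rain] = [81648, 108864, 60480]
r5 m[φ0→snow] = [8, 5, 5]
r5 m[φ1→snow] = [54, 27, 63]
r5 m[φ1→sun] = [10080, 8400, 12096]
r5 m[φ2→snow] = [28, 35, 30]
r5 m[φ2→fog] = [31104, 19440, 15552]
r5 m[φ3→fog] = [2, 5, 7]
r5 m[φ4→snow] = [9, 2, 8]
r5 m[φ5→sun] = [9, 1, 9]
r5 m[rain→φ0] = [1, 1, 1]
r5 m[snow→φ0] = [13608, 1890, 15120]
r5 m[snow→φ1] = [2016, 350, 1200]
r5 m[snow→φ2] = [3888, 270, 2520]
r5 m[snow→φ4] = [12096, 4725, 9450]
r5 m[fog→φ2] = [2, 5, 7]
r5 m[fog→φ3] = [3456, 2160, 1728]
r5 m[sun→φ1] = [9, 1, 9]
r5 m[sun→φ5] = [2880, 1680, 3456]
r6 m[φ0→rain] = [81648, 108864, 60480]
r6 m[φ0→snow] = [8, 5, 5]
r6 m[φ1→snow] = [54, 27, 63]
r6 m[φ1→sun] = [10080, 8400, 12096]
r6 m[φ2→snow] = [28, 35, 30]
r6 m[φ2→fog] = [31104, 19440, 15552]
r6 m[φ3→fog] = [2, 5, 7]
r6 m[φ4→snow] = [9, 2, 8]
r6 m[φ5→sun] = [9, 1, 9]
r6 m[rain→φ0] = [1, 1, 1]
r6 m[snow→φ0] = [13608, 1890, 15120]
r6 m[snow→φ1] = [2016, 350, 1200]
r6 m[snow→φ2] = [3888, 270, 2520]
r6 m[snow→φ4] = [12096, 4725, 9450]
r6 m[fog→φ2] = [2, 5, 7]
r6 m[fog→φ3] = [31104, 19440, 15552]
r6 m[sun→φ1] = [9, 1, 9]
r6 m[sun→φ5] = [10080, 8400, 12096]
r7 m[φ0→rain] = [81648, 108864, 60480]
r7 m[φ0→snow] = [8, 5, 5]
r7 m[φ1→snow] = [54, 27, 63]
r7 m[φ1→sun] = [10080, 8400, 12096]
r7 m[φ2→snow] = [28, 35, 30]
r7 m[φ2→fog] = [31104, 19440, 15552]
r7 m[φ3→fog] = [2, 5, 7]
r7 m[φ4→snow] = [9, 2, 8]
r7 m[φ5→sun] = [9, 1, 9]
r7 m[rain→φ0] = [1, 1, 1]
r7 m[snow→φ0] = [13608, 1890, 15120]
r7 m[snow→φ1] = [2016, 350, 1200]
r7 m[snow→φ2] = [3888, 270, 2520]
r7 m[snow→φ4] = [12096, 4725, 9450]
r7 m[fog→φ2] = [2, 5, 7]
r7 m[fog→φ3] = [31104, 19440, 15552]
r7 m[sun→φ1] = [9, 1, 9]
r7 m[sun→φ5] = [10080, 8400, 12096]
fixed point reached at round 7
traceback from rain: (rain=1, snow=0, fog=2, sun=2), score=108864

assignment: (rain=1, snow=0, fog=2, sun=2); score = 108864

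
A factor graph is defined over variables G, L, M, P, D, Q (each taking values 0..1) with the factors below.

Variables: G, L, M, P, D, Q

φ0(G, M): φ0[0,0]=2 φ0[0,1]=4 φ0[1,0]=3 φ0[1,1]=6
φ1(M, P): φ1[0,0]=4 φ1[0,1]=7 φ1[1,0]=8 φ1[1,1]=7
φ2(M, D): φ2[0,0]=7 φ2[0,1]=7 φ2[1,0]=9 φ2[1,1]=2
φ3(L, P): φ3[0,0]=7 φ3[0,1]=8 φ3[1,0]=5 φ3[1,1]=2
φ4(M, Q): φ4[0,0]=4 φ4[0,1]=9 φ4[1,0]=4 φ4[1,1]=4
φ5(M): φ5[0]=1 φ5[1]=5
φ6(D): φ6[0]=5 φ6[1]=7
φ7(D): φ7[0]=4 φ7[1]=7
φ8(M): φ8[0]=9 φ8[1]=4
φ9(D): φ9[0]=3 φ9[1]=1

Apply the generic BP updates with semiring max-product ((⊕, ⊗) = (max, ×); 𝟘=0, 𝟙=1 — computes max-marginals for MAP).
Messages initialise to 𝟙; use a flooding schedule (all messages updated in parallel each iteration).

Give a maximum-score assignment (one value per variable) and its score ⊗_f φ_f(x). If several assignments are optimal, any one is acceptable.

assignment: (G=1, L=0, M=1, P=0, D=0, Q=0); score = 14515200

init: all messages = 𝟙 over 2 values
r1 m[φ0→G] = [4, 6]
r1 m[φ0→M] = [3, 6]
r1 m[φ1→M] = [7, 8]
r1 m[φ1→P] = [8, 7]
r1 m[φ2→M] = [7, 9]
r1 m[φ2→D] = [9, 7]
r1 m[φ3→L] = [8, 5]
r1 m[φ3→P] = [7, 8]
r1 m[φ4→M] = [9, 4]
r1 m[φ4→Q] = [4, 9]
r1 m[φ5→M] = [1, 5]
r1 m[φ6→D] = [5, 7]
r1 m[φ7→D] = [4, 7]
r1 m[φ8→M] = [9, 4]
r1 m[φ9→D] = [3, 1]
r1 m[G→φ0] = [1, 1]
r1 m[L→φ3] = [1, 1]
r1 m[M→φ0] = [1, 1]
r1 m[M→φ1] = [1, 1]
r1 m[M→φ2] = [1, 1]
r1 m[M→φ4] = [1, 1]
r1 m[M→φ5] = [1, 1]
r1 m[M→φ8] = [1, 1]
r1 m[P→φ1] = [1, 1]
r1 m[P→φ3] = [1, 1]
r1 m[D→φ2] = [1, 1]
r1 m[D→φ6] = [1, 1]
r1 m[D→φ7] = [1, 1]
r1 m[D→φ9] = [1, 1]
r1 m[Q→φ4] = [1, 1]
r2 m[φ0→G] = [4, 6]
r2 m[φ0→M] = [3, 6]
r2 m[φ1→M] = [7, 8]
r2 m[φ1→P] = [8, 7]
r2 m[φ2→M] = [7, 9]
r2 m[φ2→D] = [9, 7]
r2 m[φ3→L] = [8, 5]
r2 m[φ3→P] = [7, 8]
r2 m[φ4→M] = [9, 4]
r2 m[φ4→Q] = [4, 9]
r2 m[φ5→M] = [1, 5]
r2 m[φ6→D] = [5, 7]
r2 m[φ7→D] = [4, 7]
r2 m[φ8→M] = [9, 4]
r2 m[φ9→D] = [3, 1]
r2 m[G→φ0] = [1, 1]
r2 m[L→φ3] = [1, 1]
r2 m[M→φ0] = [3969, 5760]
r2 m[M→φ1] = [1701, 4320]
r2 m[M→φ2] = [1701, 3840]
r2 m[M→φ4] = [1323, 8640]
r2 m[M→φ5] = [11907, 6912]
r2 m[M→φ8] = [1323, 8640]
r2 m[P→φ1] = [7, 8]
r2 m[P→φ3] = [8, 7]
r2 m[D→φ2] = [60, 49]
r2 m[D→φ6] = [108, 49]
r2 m[D→φ7] = [135, 49]
r2 m[D→φ9] = [180, 343]
r2 m[Q→φ4] = [1, 1]
r3 m[φ0→G] = [23040, 34560]
r3 m[φ0→M] = [3, 6]
r3 m[φ1→M] = [56, 56]
r3 m[φ1→P] = [34560, 30240]
r3 m[φ2→M] = [420, 540]
r3 m[φ2→D] = [34560, 11907]
r3 m[φ3→L] = [56, 40]
r3 m[φ3→P] = [7, 8]
r3 m[φ4→M] = [9, 4]
r3 m[φ4→Q] = [34560, 34560]
r3 m[φ5→M] = [1, 5]
r3 m[φ6→D] = [5, 7]
r3 m[φ7→D] = [4, 7]
r3 m[φ8→M] = [9, 4]
r3 m[φ9→D] = [3, 1]
r3 m[G→φ0] = [1, 1]
r3 m[L→φ3] = [1, 1]
r3 m[M→φ0] = [3969, 5760]
r3 m[M→φ1] = [1701, 4320]
r3 m[M→φ2] = [1701, 3840]
r3 m[M→φ4] = [1323, 8640]
r3 m[M→φ5] = [11907, 6912]
r3 m[M→φ8] = [1323, 8640]
r3 m[P→φ1] = [7, 8]
r3 m[P→φ3] = [8, 7]
r3 m[D→φ2] = [60, 49]
r3 m[D→φ6] = [108, 49]
r3 m[D→φ7] = [135, 49]
r3 m[D→φ9] = [180, 343]
r3 m[Q→φ4] = [1, 1]
r4 m[φ0→G] = [23040, 34560]
r4 m[φ0→M] = [3, 6]
r4 m[φ1→M] = [56, 56]
r4 m[φ1→P] = [34560, 30240]
r4 m[φ2→M] = [420, 540]
r4 m[φ2→D] = [34560, 11907]
r4 m[φ3→L] = [56, 40]
r4 m[φ3→P] = [7, 8]
r4 m[φ4→M] = [9, 4]
r4 m[φ4→Q] = [34560, 34560]
r4 m[φ5→M] = [1, 5]
r4 m[φ6→D] = [5, 7]
r4 m[φ7→D] = [4, 7]
r4 m[φ8→M] = [9, 4]
r4 m[φ9→D] = [3, 1]
r4 m[G→φ0] = [1, 1]
r4 m[L→φ3] = [1, 1]
r4 m[M→φ0] = [1905120, 2419200]
r4 m[M→φ1] = [102060, 259200]
r4 m[M→φ2] = [13608, 26880]
r4 m[M→φ4] = [635040, 3628800]
r4 m[M→φ5] = [5715360, 2903040]
r4 m[M→φ8] = [635040, 3628800]
r4 m[P→φ1] = [7, 8]
r4 m[P→φ3] = [34560, 30240]
r4 m[D→φ2] = [60, 49]
r4 m[D→φ6] = [414720, 83349]
r4 m[D→φ7] = [518400, 83349]
r4 m[D→φ9] = [691200, 583443]
r4 m[Q→φ4] = [1, 1]
r5 m[φ0→G] = [9676800, 14515200]
r5 m[φ0→M] = [3, 6]
r5 m[φ1→M] = [56, 56]
r5 m[φ1→P] = [2073600, 1814400]
r5 m[φ2→M] = [420, 540]
r5 m[φ2→D] = [241920, 95256]
r5 m[φ3→L] = [241920, 172800]
r5 m[φ3→P] = [7, 8]
r5 m[φ4→M] = [9, 4]
r5 m[φ4→Q] = [14515200, 14515200]
r5 m[φ5→M] = [1, 5]
r5 m[φ6→D] = [5, 7]
r5 m[φ7→D] = [4, 7]
r5 m[φ8→M] = [9, 4]
r5 m[φ9→D] = [3, 1]
r5 m[G→φ0] = [1, 1]
r5 m[L→φ3] = [1, 1]
r5 m[M→φ0] = [1905120, 2419200]
r5 m[M→φ1] = [102060, 259200]
r5 m[M→φ2] = [13608, 26880]
r5 m[M→φ4] = [635040, 3628800]
r5 m[M→φ5] = [5715360, 2903040]
r5 m[M→φ8] = [635040, 3628800]
r5 m[P→φ1] = [7, 8]
r5 m[P→φ3] = [34560, 30240]
r5 m[D→φ2] = [60, 49]
r5 m[D→φ6] = [414720, 83349]
r5 m[D→φ7] = [518400, 83349]
r5 m[D→φ9] = [691200, 583443]
r5 m[Q→φ4] = [1, 1]
r6 m[φ0→G] = [9676800, 14515200]
r6 m[φ0→M] = [3, 6]
r6 m[φ1→M] = [56, 56]
r6 m[φ1→P] = [2073600, 1814400]
r6 m[φ2→M] = [420, 540]
r6 m[φ2→D] = [241920, 95256]
r6 m[φ3→L] = [241920, 172800]
r6 m[φ3→P] = [7, 8]
r6 m[φ4→M] = [9, 4]
r6 m[φ4→Q] = [14515200, 14515200]
r6 m[φ5→M] = [1, 5]
r6 m[φ6→D] = [5, 7]
r6 m[φ7→D] = [4, 7]
r6 m[φ8→M] = [9, 4]
r6 m[φ9→D] = [3, 1]
r6 m[G→φ0] = [1, 1]
r6 m[L→φ3] = [1, 1]
r6 m[M→φ0] = [1905120, 2419200]
r6 m[M→φ1] = [102060, 259200]
r6 m[M→φ2] = [13608, 26880]
r6 m[M→φ4] = [635040, 3628800]
r6 m[M→φ5] = [5715360, 2903040]
r6 m[M→φ8] = [635040, 3628800]
r6 m[P→φ1] = [7, 8]
r6 m[P→φ3] = [2073600, 1814400]
r6 m[D→φ2] = [60, 49]
r6 m[D→φ6] = [2903040, 666792]
r6 m[D→φ7] = [3628800, 666792]
r6 m[D→φ9] = [4838400, 4667544]
r6 m[Q→φ4] = [1, 1]
r7 m[φ0→G] = [9676800, 14515200]
r7 m[φ0→M] = [3, 6]
r7 m[φ1→M] = [56, 56]
r7 m[φ1→P] = [2073600, 1814400]
r7 m[φ2→M] = [420, 540]
r7 m[φ2→D] = [241920, 95256]
r7 m[φ3→L] = [14515200, 10368000]
r7 m[φ3→P] = [7, 8]
r7 m[φ4→M] = [9, 4]
r7 m[φ4→Q] = [14515200, 14515200]
r7 m[φ5→M] = [1, 5]
r7 m[φ6→D] = [5, 7]
r7 m[φ7→D] = [4, 7]
r7 m[φ8→M] = [9, 4]
r7 m[φ9→D] = [3, 1]
r7 m[G→φ0] = [1, 1]
r7 m[L→φ3] = [1, 1]
r7 m[M→φ0] = [1905120, 2419200]
r7 m[M→φ1] = [102060, 259200]
r7 m[M→φ2] = [13608, 26880]
r7 m[M→φ4] = [635040, 3628800]
r7 m[M→φ5] = [5715360, 2903040]
r7 m[M→φ8] = [635040, 3628800]
r7 m[P→φ1] = [7, 8]
r7 m[P→φ3] = [2073600, 1814400]
r7 m[D→φ2] = [60, 49]
r7 m[D→φ6] = [2903040, 666792]
r7 m[D→φ7] = [3628800, 666792]
r7 m[D→φ9] = [4838400, 4667544]
r7 m[Q→φ4] = [1, 1]
r8 m[φ0→G] = [9676800, 14515200]
r8 m[φ0→M] = [3, 6]
r8 m[φ1→M] = [56, 56]
r8 m[φ1→P] = [2073600, 1814400]
r8 m[φ2→M] = [420, 540]
r8 m[φ2→D] = [241920, 95256]
r8 m[φ3→L] = [14515200, 10368000]
r8 m[φ3→P] = [7, 8]
r8 m[φ4→M] = [9, 4]
r8 m[φ4→Q] = [14515200, 14515200]
r8 m[φ5→M] = [1, 5]
r8 m[φ6→D] = [5, 7]
r8 m[φ7→D] = [4, 7]
r8 m[φ8→M] = [9, 4]
r8 m[φ9→D] = [3, 1]
r8 m[G→φ0] = [1, 1]
r8 m[L→φ3] = [1, 1]
r8 m[M→φ0] = [1905120, 2419200]
r8 m[M→φ1] = [102060, 259200]
r8 m[M→φ2] = [13608, 26880]
r8 m[M→φ4] = [635040, 3628800]
r8 m[M→φ5] = [5715360, 2903040]
r8 m[M→φ8] = [635040, 3628800]
r8 m[P→φ1] = [7, 8]
r8 m[P→φ3] = [2073600, 1814400]
r8 m[D→φ2] = [60, 49]
r8 m[D→φ6] = [2903040, 666792]
r8 m[D→φ7] = [3628800, 666792]
r8 m[D→φ9] = [4838400, 4667544]
r8 m[Q→φ4] = [1, 1]
fixed point reached at round 8
traceback from G: (G=1, L=0, M=1, P=0, D=0, Q=0), score=14515200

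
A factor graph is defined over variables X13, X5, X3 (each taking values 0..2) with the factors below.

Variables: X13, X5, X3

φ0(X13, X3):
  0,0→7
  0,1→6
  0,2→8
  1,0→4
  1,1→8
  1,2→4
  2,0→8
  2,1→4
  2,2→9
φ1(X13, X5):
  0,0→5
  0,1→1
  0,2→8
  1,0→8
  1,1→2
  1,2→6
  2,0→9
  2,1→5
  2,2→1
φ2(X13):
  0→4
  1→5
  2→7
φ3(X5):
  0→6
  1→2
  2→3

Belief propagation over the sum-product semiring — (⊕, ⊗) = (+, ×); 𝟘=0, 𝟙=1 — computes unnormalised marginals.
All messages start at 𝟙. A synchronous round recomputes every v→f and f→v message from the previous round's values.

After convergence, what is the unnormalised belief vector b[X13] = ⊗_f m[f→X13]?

init: all messages = 𝟙 over 3 values
r1 m[φ0→X13] = [21, 16, 21]
r1 m[φ0→X3] = [19, 18, 21]
r1 m[φ1→X13] = [14, 16, 15]
r1 m[φ1→X5] = [22, 8, 15]
r1 m[φ2→X13] = [4, 5, 7]
r1 m[φ3→X5] = [6, 2, 3]
r1 m[X13→φ0] = [1, 1, 1]
r1 m[X13→φ1] = [1, 1, 1]
r1 m[X13→φ2] = [1, 1, 1]
r1 m[X5→φ1] = [1, 1, 1]
r1 m[X5→φ3] = [1, 1, 1]
r1 m[X3→φ0] = [1, 1, 1]
r2 m[φ0→X13] = [21, 16, 21]
r2 m[φ0→X3] = [19, 18, 21]
r2 m[φ1→X13] = [14, 16, 15]
r2 m[φ1→X5] = [22, 8, 15]
r2 m[φ2→X13] = [4, 5, 7]
r2 m[φ3→X5] = [6, 2, 3]
r2 m[X13→φ0] = [56, 80, 105]
r2 m[X13→φ1] = [84, 80, 147]
r2 m[X13→φ2] = [294, 256, 315]
r2 m[X5→φ1] = [6, 2, 3]
r2 m[X5→φ3] = [22, 8, 15]
r2 m[X3→φ0] = [1, 1, 1]
r3 m[φ0→X13] = [21, 16, 21]
r3 m[φ0→X3] = [1552, 1396, 1713]
r3 m[φ1→X13] = [56, 70, 67]
r3 m[φ1→X5] = [2383, 979, 1299]
r3 m[φ2→X13] = [4, 5, 7]
r3 m[φ3→X5] = [6, 2, 3]
r3 m[X13→φ0] = [56, 80, 105]
r3 m[X13→φ1] = [84, 80, 147]
r3 m[X13→φ2] = [294, 256, 315]
r3 m[X5→φ1] = [6, 2, 3]
r3 m[X5→φ3] = [22, 8, 15]
r3 m[X3→φ0] = [1, 1, 1]
r4 m[φ0→X13] = [21, 16, 21]
r4 m[φ0→X3] = [1552, 1396, 1713]
r4 m[φ1→X13] = [56, 70, 67]
r4 m[φ1→X5] = [2383, 979, 1299]
r4 m[φ2→X13] = [4, 5, 7]
r4 m[φ3→X5] = [6, 2, 3]
r4 m[X13→φ0] = [224, 350, 469]
r4 m[X13→φ1] = [84, 80, 147]
r4 m[X13→φ2] = [1176, 1120, 1407]
r4 m[X5→φ1] = [6, 2, 3]
r4 m[X5→φ3] = [2383, 979, 1299]
r4 m[X3→φ0] = [1, 1, 1]
r5 m[φ0→X13] = [21, 16, 21]
r5 m[φ0→X3] = [6720, 6020, 7413]
r5 m[φ1→X13] = [56, 70, 67]
r5 m[φ1→X5] = [2383, 979, 1299]
r5 m[φ2→X13] = [4, 5, 7]
r5 m[φ3→X5] = [6, 2, 3]
r5 m[X13→φ0] = [224, 350, 469]
r5 m[X13→φ1] = [84, 80, 147]
r5 m[X13→φ2] = [1176, 1120, 1407]
r5 m[X5→φ1] = [6, 2, 3]
r5 m[X5→φ3] = [2383, 979, 1299]
r5 m[X3→φ0] = [1, 1, 1]
r6 m[φ0→X13] = [21, 16, 21]
r6 m[φ0→X3] = [6720, 6020, 7413]
r6 m[φ1→X13] = [56, 70, 67]
r6 m[φ1→X5] = [2383, 979, 1299]
r6 m[φ2→X13] = [4, 5, 7]
r6 m[φ3→X5] = [6, 2, 3]
r6 m[X13→φ0] = [224, 350, 469]
r6 m[X13→φ1] = [84, 80, 147]
r6 m[X13→φ2] = [1176, 1120, 1407]
r6 m[X5→φ1] = [6, 2, 3]
r6 m[X5→φ3] = [2383, 979, 1299]
r6 m[X3→φ0] = [1, 1, 1]
fixed point reached at round 6
b[X13] = ⊗ incoming = [4704, 5600, 9849]

b[X13] = [4704, 5600, 9849]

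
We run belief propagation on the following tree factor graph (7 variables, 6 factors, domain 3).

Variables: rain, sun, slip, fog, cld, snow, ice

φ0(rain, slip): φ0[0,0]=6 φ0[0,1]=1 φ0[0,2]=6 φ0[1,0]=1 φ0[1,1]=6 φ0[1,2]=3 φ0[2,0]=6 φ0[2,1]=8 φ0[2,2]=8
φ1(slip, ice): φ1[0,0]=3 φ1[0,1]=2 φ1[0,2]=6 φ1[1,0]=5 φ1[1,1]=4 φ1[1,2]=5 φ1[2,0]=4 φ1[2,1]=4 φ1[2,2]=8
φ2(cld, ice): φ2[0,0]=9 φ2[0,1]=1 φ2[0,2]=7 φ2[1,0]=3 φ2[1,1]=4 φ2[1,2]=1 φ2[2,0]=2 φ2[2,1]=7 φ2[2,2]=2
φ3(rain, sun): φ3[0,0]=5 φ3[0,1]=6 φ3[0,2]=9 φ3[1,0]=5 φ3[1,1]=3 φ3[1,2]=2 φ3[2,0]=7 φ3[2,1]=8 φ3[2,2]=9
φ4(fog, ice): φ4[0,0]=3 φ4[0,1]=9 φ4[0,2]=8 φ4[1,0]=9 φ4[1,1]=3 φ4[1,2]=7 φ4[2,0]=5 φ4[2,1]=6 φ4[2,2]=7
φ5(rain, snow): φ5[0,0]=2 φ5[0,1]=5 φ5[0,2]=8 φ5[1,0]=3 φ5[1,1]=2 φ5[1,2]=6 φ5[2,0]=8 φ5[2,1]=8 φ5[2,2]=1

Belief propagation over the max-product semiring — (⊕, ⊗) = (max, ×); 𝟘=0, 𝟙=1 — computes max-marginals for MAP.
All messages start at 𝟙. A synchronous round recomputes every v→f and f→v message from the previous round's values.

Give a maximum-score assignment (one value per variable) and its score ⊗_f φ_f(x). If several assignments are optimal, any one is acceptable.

assignment: (rain=2, sun=2, slip=2, fog=0, cld=0, snow=0, ice=2); score = 258048

init: all messages = 𝟙 over 3 values
r1 m[φ0→rain] = [6, 6, 8]
r1 m[φ0→slip] = [6, 8, 8]
r1 m[φ1→slip] = [6, 5, 8]
r1 m[φ1→ice] = [5, 4, 8]
r1 m[φ2→cld] = [9, 4, 7]
r1 m[φ2→ice] = [9, 7, 7]
r1 m[φ3→rain] = [9, 5, 9]
r1 m[φ3→sun] = [7, 8, 9]
r1 m[φ4→fog] = [9, 9, 7]
r1 m[φ4→ice] = [9, 9, 8]
r1 m[φ5→rain] = [8, 6, 8]
r1 m[φ5→snow] = [8, 8, 8]
r1 m[rain→φ0] = [1, 1, 1]
r1 m[rain→φ3] = [1, 1, 1]
r1 m[rain→φ5] = [1, 1, 1]
r1 m[sun→φ3] = [1, 1, 1]
r1 m[slip→φ0] = [1, 1, 1]
r1 m[slip→φ1] = [1, 1, 1]
r1 m[fog→φ4] = [1, 1, 1]
r1 m[cld→φ2] = [1, 1, 1]
r1 m[snow→φ5] = [1, 1, 1]
r1 m[ice→φ1] = [1, 1, 1]
r1 m[ice→φ2] = [1, 1, 1]
r1 m[ice→φ4] = [1, 1, 1]
r2 m[φ0→rain] = [6, 6, 8]
r2 m[φ0→slip] = [6, 8, 8]
r2 m[φ1→slip] = [6, 5, 8]
r2 m[φ1→ice] = [5, 4, 8]
r2 m[φ2→cld] = [9, 4, 7]
r2 m[φ2→ice] = [9, 7, 7]
r2 m[φ3→rain] = [9, 5, 9]
r2 m[φ3→sun] = [7, 8, 9]
r2 m[φ4→fog] = [9, 9, 7]
r2 m[φ4→ice] = [9, 9, 8]
r2 m[φ5→rain] = [8, 6, 8]
r2 m[φ5→snow] = [8, 8, 8]
r2 m[rain→φ0] = [72, 30, 72]
r2 m[rain→φ3] = [48, 36, 64]
r2 m[rain→φ5] = [54, 30, 72]
r2 m[sun→φ3] = [1, 1, 1]
r2 m[slip→φ0] = [6, 5, 8]
r2 m[slip→φ1] = [6, 8, 8]
r2 m[fog→φ4] = [1, 1, 1]
r2 m[cld→φ2] = [1, 1, 1]
r2 m[snow→φ5] = [1, 1, 1]
r2 m[ice→φ1] = [81, 63, 56]
r2 m[ice→φ2] = [45, 36, 64]
r2 m[ice→φ4] = [45, 28, 56]
r3 m[φ0→rain] = [48, 30, 64]
r3 m[φ0→slip] = [432, 576, 576]
r3 m[φ1→slip] = [336, 405, 448]
r3 m[φ1→ice] = [40, 32, 64]
r3 m[φ2→cld] = [448, 144, 252]
r3 m[φ2→ice] = [9, 7, 7]
r3 m[φ3→rain] = [9, 5, 9]
r3 m[φ3→sun] = [448, 512, 576]
r3 m[φ4→fog] = [448, 405, 392]
r3 m[φ4→ice] = [9, 9, 8]
r3 m[φ5→rain] = [8, 6, 8]
r3 m[φ5→snow] = [576, 576, 432]
r3 m[rain→φ0] = [72, 30, 72]
r3 m[rain→φ3] = [48, 36, 64]
r3 m[rain→φ5] = [54, 30, 72]
r3 m[sun→φ3] = [1, 1, 1]
r3 m[slip→φ0] = [6, 5, 8]
r3 m[slip→φ1] = [6, 8, 8]
r3 m[fog→φ4] = [1, 1, 1]
r3 m[cld→φ2] = [1, 1, 1]
r3 m[snow→φ5] = [1, 1, 1]
r3 m[ice→φ1] = [81, 63, 56]
r3 m[ice→φ2] = [45, 36, 64]
r3 m[ice→φ4] = [45, 28, 56]
r4 m[φ0→rain] = [48, 30, 64]
r4 m[φ0→slip] = [432, 576, 576]
r4 m[φ1→slip] = [336, 405, 448]
r4 m[φ1→ice] = [40, 32, 64]
r4 m[φ2→cld] = [448, 144, 252]
r4 m[φ2→ice] = [9, 7, 7]
r4 m[φ3→rain] = [9, 5, 9]
r4 m[φ3→sun] = [448, 512, 576]
r4 m[φ4→fog] = [448, 405, 392]
r4 m[φ4→ice] = [9, 9, 8]
r4 m[φ5→rain] = [8, 6, 8]
r4 m[φ5→snow] = [576, 576, 432]
r4 m[rain→φ0] = [72, 30, 72]
r4 m[rain→φ3] = [384, 180, 512]
r4 m[rain→φ5] = [432, 150, 576]
r4 m[sun→φ3] = [1, 1, 1]
r4 m[slip→φ0] = [336, 405, 448]
r4 m[slip→φ1] = [432, 576, 576]
r4 m[fog→φ4] = [1, 1, 1]
r4 m[cld→φ2] = [1, 1, 1]
r4 m[snow→φ5] = [1, 1, 1]
r4 m[ice→φ1] = [81, 63, 56]
r4 m[ice→φ2] = [360, 288, 512]
r4 m[ice→φ4] = [360, 224, 448]
r5 m[φ0→rain] = [2688, 2430, 3584]
r5 m[φ0→slip] = [432, 576, 576]
r5 m[φ1→slip] = [336, 405, 448]
r5 m[φ1→ice] = [2880, 2304, 4608]
r5 m[φ2→cld] = [3584, 1152, 2016]
r5 m[φ2→ice] = [9, 7, 7]
r5 m[φ3→rain] = [9, 5, 9]
r5 m[φ3→sun] = [3584, 4096, 4608]
r5 m[φ4→fog] = [3584, 3240, 3136]
r5 m[φ4→ice] = [9, 9, 8]
r5 m[φ5→rain] = [8, 6, 8]
r5 m[φ5→snow] = [4608, 4608, 3456]
r5 m[rain→φ0] = [72, 30, 72]
r5 m[rain→φ3] = [384, 180, 512]
r5 m[rain→φ5] = [432, 150, 576]
r5 m[sun→φ3] = [1, 1, 1]
r5 m[slip→φ0] = [336, 405, 448]
r5 m[slip→φ1] = [432, 576, 576]
r5 m[fog→φ4] = [1, 1, 1]
r5 m[cld→φ2] = [1, 1, 1]
r5 m[snow→φ5] = [1, 1, 1]
r5 m[ice→φ1] = [81, 63, 56]
r5 m[ice→φ2] = [360, 288, 512]
r5 m[ice→φ4] = [360, 224, 448]
r6 m[φ0→rain] = [2688, 2430, 3584]
r6 m[φ0→slip] = [432, 576, 576]
r6 m[φ1→slip] = [336, 405, 448]
r6 m[φ1→ice] = [2880, 2304, 4608]
r6 m[φ2→cld] = [3584, 1152, 2016]
r6 m[φ2→ice] = [9, 7, 7]
r6 m[φ3→rain] = [9, 5, 9]
r6 m[φ3→sun] = [3584, 4096, 4608]
r6 m[φ4→fog] = [3584, 3240, 3136]
r6 m[φ4→ice] = [9, 9, 8]
r6 m[φ5→rain] = [8, 6, 8]
r6 m[φ5→snow] = [4608, 4608, 3456]
r6 m[rain→φ0] = [72, 30, 72]
r6 m[rain→φ3] = [21504, 14580, 28672]
r6 m[rain→φ5] = [24192, 12150, 32256]
r6 m[sun→φ3] = [1, 1, 1]
r6 m[slip→φ0] = [336, 405, 448]
r6 m[slip→φ1] = [432, 576, 576]
r6 m[fog→φ4] = [1, 1, 1]
r6 m[cld→φ2] = [1, 1, 1]
r6 m[snow→φ5] = [1, 1, 1]
r6 m[ice→φ1] = [81, 63, 56]
r6 m[ice→φ2] = [25920, 20736, 36864]
r6 m[ice→φ4] = [25920, 16128, 32256]
r7 m[φ0→rain] = [2688, 2430, 3584]
r7 m[φ0→slip] = [432, 576, 576]
r7 m[φ1→slip] = [336, 405, 448]
r7 m[φ1→ice] = [2880, 2304, 4608]
r7 m[φ2→cld] = [258048, 82944, 145152]
r7 m[φ2→ice] = [9, 7, 7]
r7 m[φ3→rain] = [9, 5, 9]
r7 m[φ3→sun] = [200704, 229376, 258048]
r7 m[φ4→fog] = [258048, 233280, 225792]
r7 m[φ4→ice] = [9, 9, 8]
r7 m[φ5→rain] = [8, 6, 8]
r7 m[φ5→snow] = [258048, 258048, 193536]
r7 m[rain→φ0] = [72, 30, 72]
r7 m[rain→φ3] = [21504, 14580, 28672]
r7 m[rain→φ5] = [24192, 12150, 32256]
r7 m[sun→φ3] = [1, 1, 1]
r7 m[slip→φ0] = [336, 405, 448]
r7 m[slip→φ1] = [432, 576, 576]
r7 m[fog→φ4] = [1, 1, 1]
r7 m[cld→φ2] = [1, 1, 1]
r7 m[snow→φ5] = [1, 1, 1]
r7 m[ice→φ1] = [81, 63, 56]
r7 m[ice→φ2] = [25920, 20736, 36864]
r7 m[ice→φ4] = [25920, 16128, 32256]
r8 m[φ0→rain] = [2688, 2430, 3584]
r8 m[φ0→slip] = [432, 576, 576]
r8 m[φ1→slip] = [336, 405, 448]
r8 m[φ1→ice] = [2880, 2304, 4608]
r8 m[φ2→cld] = [258048, 82944, 145152]
r8 m[φ2→ice] = [9, 7, 7]
r8 m[φ3→rain] = [9, 5, 9]
r8 m[φ3→sun] = [200704, 229376, 258048]
r8 m[φ4→fog] = [258048, 233280, 225792]
r8 m[φ4→ice] = [9, 9, 8]
r8 m[φ5→rain] = [8, 6, 8]
r8 m[φ5→snow] = [258048, 258048, 193536]
r8 m[rain→φ0] = [72, 30, 72]
r8 m[rain→φ3] = [21504, 14580, 28672]
r8 m[rain→φ5] = [24192, 12150, 32256]
r8 m[sun→φ3] = [1, 1, 1]
r8 m[slip→φ0] = [336, 405, 448]
r8 m[slip→φ1] = [432, 576, 576]
r8 m[fog→φ4] = [1, 1, 1]
r8 m[cld→φ2] = [1, 1, 1]
r8 m[snow→φ5] = [1, 1, 1]
r8 m[ice→φ1] = [81, 63, 56]
r8 m[ice→φ2] = [25920, 20736, 36864]
r8 m[ice→φ4] = [25920, 16128, 32256]
fixed point reached at round 8
traceback from rain: (rain=2, sun=2, slip=2, fog=0, cld=0, snow=0, ice=2), score=258048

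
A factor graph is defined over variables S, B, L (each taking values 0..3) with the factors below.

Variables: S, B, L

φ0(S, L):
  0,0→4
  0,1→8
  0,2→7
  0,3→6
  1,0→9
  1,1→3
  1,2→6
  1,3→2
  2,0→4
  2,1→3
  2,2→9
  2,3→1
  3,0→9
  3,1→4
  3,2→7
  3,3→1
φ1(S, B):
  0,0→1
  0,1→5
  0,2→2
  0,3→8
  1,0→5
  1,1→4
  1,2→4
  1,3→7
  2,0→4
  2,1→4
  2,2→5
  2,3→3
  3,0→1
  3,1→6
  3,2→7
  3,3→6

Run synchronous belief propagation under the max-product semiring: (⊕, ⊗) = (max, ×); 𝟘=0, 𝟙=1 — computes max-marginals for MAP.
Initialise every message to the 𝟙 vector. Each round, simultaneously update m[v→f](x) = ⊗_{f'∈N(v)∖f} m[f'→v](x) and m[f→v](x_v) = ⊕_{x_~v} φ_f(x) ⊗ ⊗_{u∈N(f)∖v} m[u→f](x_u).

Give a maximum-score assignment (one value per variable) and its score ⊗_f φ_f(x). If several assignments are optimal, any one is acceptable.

init: all messages = 𝟙 over 4 values
r1 m[φ0→S] = [8, 9, 9, 9]
r1 m[φ0→L] = [9, 8, 9, 6]
r1 m[φ1→S] = [8, 7, 5, 7]
r1 m[φ1→B] = [5, 6, 7, 8]
r1 m[S→φ0] = [1, 1, 1, 1]
r1 m[S→φ1] = [1, 1, 1, 1]
r1 m[B→φ1] = [1, 1, 1, 1]
r1 m[L→φ0] = [1, 1, 1, 1]
r2 m[φ0→S] = [8, 9, 9, 9]
r2 m[φ0→L] = [9, 8, 9, 6]
r2 m[φ1→S] = [8, 7, 5, 7]
r2 m[φ1→B] = [5, 6, 7, 8]
r2 m[S→φ0] = [8, 7, 5, 7]
r2 m[S→φ1] = [8, 9, 9, 9]
r2 m[B→φ1] = [1, 1, 1, 1]
r2 m[L→φ0] = [1, 1, 1, 1]
r3 m[φ0→S] = [8, 9, 9, 9]
r3 m[φ0→L] = [63, 64, 56, 48]
r3 m[φ1→S] = [8, 7, 5, 7]
r3 m[φ1→B] = [45, 54, 63, 64]
r3 m[S→φ0] = [8, 7, 5, 7]
r3 m[S→φ1] = [8, 9, 9, 9]
r3 m[B→φ1] = [1, 1, 1, 1]
r3 m[L→φ0] = [1, 1, 1, 1]
r4 m[φ0→S] = [8, 9, 9, 9]
r4 m[φ0→L] = [63, 64, 56, 48]
r4 m[φ1→S] = [8, 7, 5, 7]
r4 m[φ1→B] = [45, 54, 63, 64]
r4 m[S→φ0] = [8, 7, 5, 7]
r4 m[S→φ1] = [8, 9, 9, 9]
r4 m[B→φ1] = [1, 1, 1, 1]
r4 m[L→φ0] = [1, 1, 1, 1]
fixed point reached at round 4
traceback from S: (S=0, B=3, L=1), score=64

assignment: (S=0, B=3, L=1); score = 64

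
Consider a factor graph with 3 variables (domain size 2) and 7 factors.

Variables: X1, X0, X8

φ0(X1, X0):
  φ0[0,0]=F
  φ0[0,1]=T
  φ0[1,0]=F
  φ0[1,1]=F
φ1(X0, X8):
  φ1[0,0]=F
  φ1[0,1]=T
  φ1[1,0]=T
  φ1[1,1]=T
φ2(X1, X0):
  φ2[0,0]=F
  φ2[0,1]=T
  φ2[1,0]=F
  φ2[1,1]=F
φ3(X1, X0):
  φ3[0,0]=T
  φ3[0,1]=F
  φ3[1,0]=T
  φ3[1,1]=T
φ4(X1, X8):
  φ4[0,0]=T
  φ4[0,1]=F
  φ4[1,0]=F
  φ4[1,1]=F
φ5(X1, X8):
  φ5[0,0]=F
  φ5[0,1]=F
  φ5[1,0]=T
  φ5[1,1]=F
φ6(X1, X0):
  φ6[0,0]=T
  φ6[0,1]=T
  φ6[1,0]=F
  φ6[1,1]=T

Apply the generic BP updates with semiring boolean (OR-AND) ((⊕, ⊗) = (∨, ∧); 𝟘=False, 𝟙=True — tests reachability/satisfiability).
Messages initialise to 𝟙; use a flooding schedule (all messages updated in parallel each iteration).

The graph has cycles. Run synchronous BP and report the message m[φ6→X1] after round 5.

init: all messages = 𝟙 over 2 values
r1 m[φ0→X1] = [T, F]
r1 m[φ0→X0] = [F, T]
r1 m[φ1→X0] = [T, T]
r1 m[φ1→X8] = [T, T]
r1 m[φ2→X1] = [T, F]
r1 m[φ2→X0] = [F, T]
r1 m[φ3→X1] = [T, T]
r1 m[φ3→X0] = [T, T]
r1 m[φ4→X1] = [T, F]
r1 m[φ4→X8] = [T, F]
r1 m[φ5→X1] = [F, T]
r1 m[φ5→X8] = [T, F]
r1 m[φ6→X1] = [T, T]
r1 m[φ6→X0] = [T, T]
r1 m[X1→φ0] = [T, T]
r1 m[X1→φ2] = [T, T]
r1 m[X1→φ3] = [T, T]
r1 m[X1→φ4] = [T, T]
r1 m[X1→φ5] = [T, T]
r1 m[X1→φ6] = [T, T]
r1 m[X0→φ0] = [T, T]
r1 m[X0→φ1] = [T, T]
r1 m[X0→φ2] = [T, T]
r1 m[X0→φ3] = [T, T]
r1 m[X0→φ6] = [T, T]
r1 m[X8→φ1] = [T, T]
r1 m[X8→φ4] = [T, T]
r1 m[X8→φ5] = [T, T]
r2 m[φ0→X1] = [T, F]
r2 m[φ0→X0] = [F, T]
r2 m[φ1→X0] = [T, T]
r2 m[φ1→X8] = [T, T]
r2 m[φ2→X1] = [T, F]
r2 m[φ2→X0] = [F, T]
r2 m[φ3→X1] = [T, T]
r2 m[φ3→X0] = [T, T]
r2 m[φ4→X1] = [T, F]
r2 m[φ4→X8] = [T, F]
r2 m[φ5→X1] = [F, T]
r2 m[φ5→X8] = [T, F]
r2 m[φ6→X1] = [T, T]
r2 m[φ6→X0] = [T, T]
r2 m[X1→φ0] = [F, F]
r2 m[X1→φ2] = [F, F]
r2 m[X1→φ3] = [F, F]
r2 m[X1→φ4] = [F, F]
r2 m[X1→φ5] = [T, F]
r2 m[X1→φ6] = [F, F]
r2 m[X0→φ0] = [F, T]
r2 m[X0→φ1] = [F, T]
r2 m[X0→φ2] = [F, T]
r2 m[X0→φ3] = [F, T]
r2 m[X0→φ6] = [F, T]
r2 m[X8→φ1] = [T, F]
r2 m[X8→φ4] = [T, F]
r2 m[X8→φ5] = [T, F]
r3 m[φ0→X1] = [T, F]
r3 m[φ0→X0] = [F, F]
r3 m[φ1→X0] = [F, T]
r3 m[φ1→X8] = [T, T]
r3 m[φ2→X1] = [T, F]
r3 m[φ2→X0] = [F, F]
r3 m[φ3→X1] = [F, T]
r3 m[φ3→X0] = [F, F]
r3 m[φ4→X1] = [T, F]
r3 m[φ4→X8] = [F, F]
r3 m[φ5→X1] = [F, T]
r3 m[φ5→X8] = [F, F]
r3 m[φ6→X1] = [T, T]
r3 m[φ6→X0] = [F, F]
r3 m[X1→φ0] = [F, F]
r3 m[X1→φ2] = [F, F]
r3 m[X1→φ3] = [F, F]
r3 m[X1→φ4] = [F, F]
r3 m[X1→φ5] = [T, F]
r3 m[X1→φ6] = [F, F]
r3 m[X0→φ0] = [F, T]
r3 m[X0→φ1] = [F, T]
r3 m[X0→φ2] = [F, T]
r3 m[X0→φ3] = [F, T]
r3 m[X0→φ6] = [F, T]
r3 m[X8→φ1] = [T, F]
r3 m[X8→φ4] = [T, F]
r3 m[X8→φ5] = [T, F]
r4 m[φ0→X1] = [T, F]
r4 m[φ0→X0] = [F, F]
r4 m[φ1→X0] = [F, T]
r4 m[φ1→X8] = [T, T]
r4 m[φ2→X1] = [T, F]
r4 m[φ2→X0] = [F, F]
r4 m[φ3→X1] = [F, T]
r4 m[φ3→X0] = [F, F]
r4 m[φ4→X1] = [T, F]
r4 m[φ4→X8] = [F, F]
r4 m[φ5→X1] = [F, T]
r4 m[φ5→X8] = [F, F]
r4 m[φ6→X1] = [T, T]
r4 m[φ6→X0] = [F, F]
r4 m[X1→φ0] = [F, F]
r4 m[X1→φ2] = [F, F]
r4 m[X1→φ3] = [F, F]
r4 m[X1→φ4] = [F, F]
r4 m[X1→φ5] = [F, F]
r4 m[X1→φ6] = [F, F]
r4 m[X0→φ0] = [F, F]
r4 m[X0→φ1] = [F, F]
r4 m[X0→φ2] = [F, F]
r4 m[X0→φ3] = [F, F]
r4 m[X0→φ6] = [F, F]
r4 m[X8→φ1] = [F, F]
r4 m[X8→φ4] = [F, F]
r4 m[X8→φ5] = [F, F]
r5 m[φ0→X1] = [F, F]
r5 m[φ0→X0] = [F, F]
r5 m[φ1→X0] = [F, F]
r5 m[φ1→X8] = [F, F]
r5 m[φ2→X1] = [F, F]
r5 m[φ2→X0] = [F, F]
r5 m[φ3→X1] = [F, F]
r5 m[φ3→X0] = [F, F]
r5 m[φ4→X1] = [F, F]
r5 m[φ4→X8] = [F, F]
r5 m[φ5→X1] = [F, F]
r5 m[φ5→X8] = [F, F]
r5 m[φ6→X1] = [F, F]
r5 m[φ6→X0] = [F, F]
r5 m[X1→φ0] = [F, F]
r5 m[X1→φ2] = [F, F]
r5 m[X1→φ3] = [F, F]
r5 m[X1→φ4] = [F, F]
r5 m[X1→φ5] = [F, F]
r5 m[X1→φ6] = [F, F]
r5 m[X0→φ0] = [F, F]
r5 m[X0→φ1] = [F, F]
r5 m[X0→φ2] = [F, F]
r5 m[X0→φ3] = [F, F]
r5 m[X0→φ6] = [F, F]
r5 m[X8→φ1] = [F, F]
r5 m[X8→φ4] = [F, F]
r5 m[X8→φ5] = [F, F]

message @ round 5 = [F, F]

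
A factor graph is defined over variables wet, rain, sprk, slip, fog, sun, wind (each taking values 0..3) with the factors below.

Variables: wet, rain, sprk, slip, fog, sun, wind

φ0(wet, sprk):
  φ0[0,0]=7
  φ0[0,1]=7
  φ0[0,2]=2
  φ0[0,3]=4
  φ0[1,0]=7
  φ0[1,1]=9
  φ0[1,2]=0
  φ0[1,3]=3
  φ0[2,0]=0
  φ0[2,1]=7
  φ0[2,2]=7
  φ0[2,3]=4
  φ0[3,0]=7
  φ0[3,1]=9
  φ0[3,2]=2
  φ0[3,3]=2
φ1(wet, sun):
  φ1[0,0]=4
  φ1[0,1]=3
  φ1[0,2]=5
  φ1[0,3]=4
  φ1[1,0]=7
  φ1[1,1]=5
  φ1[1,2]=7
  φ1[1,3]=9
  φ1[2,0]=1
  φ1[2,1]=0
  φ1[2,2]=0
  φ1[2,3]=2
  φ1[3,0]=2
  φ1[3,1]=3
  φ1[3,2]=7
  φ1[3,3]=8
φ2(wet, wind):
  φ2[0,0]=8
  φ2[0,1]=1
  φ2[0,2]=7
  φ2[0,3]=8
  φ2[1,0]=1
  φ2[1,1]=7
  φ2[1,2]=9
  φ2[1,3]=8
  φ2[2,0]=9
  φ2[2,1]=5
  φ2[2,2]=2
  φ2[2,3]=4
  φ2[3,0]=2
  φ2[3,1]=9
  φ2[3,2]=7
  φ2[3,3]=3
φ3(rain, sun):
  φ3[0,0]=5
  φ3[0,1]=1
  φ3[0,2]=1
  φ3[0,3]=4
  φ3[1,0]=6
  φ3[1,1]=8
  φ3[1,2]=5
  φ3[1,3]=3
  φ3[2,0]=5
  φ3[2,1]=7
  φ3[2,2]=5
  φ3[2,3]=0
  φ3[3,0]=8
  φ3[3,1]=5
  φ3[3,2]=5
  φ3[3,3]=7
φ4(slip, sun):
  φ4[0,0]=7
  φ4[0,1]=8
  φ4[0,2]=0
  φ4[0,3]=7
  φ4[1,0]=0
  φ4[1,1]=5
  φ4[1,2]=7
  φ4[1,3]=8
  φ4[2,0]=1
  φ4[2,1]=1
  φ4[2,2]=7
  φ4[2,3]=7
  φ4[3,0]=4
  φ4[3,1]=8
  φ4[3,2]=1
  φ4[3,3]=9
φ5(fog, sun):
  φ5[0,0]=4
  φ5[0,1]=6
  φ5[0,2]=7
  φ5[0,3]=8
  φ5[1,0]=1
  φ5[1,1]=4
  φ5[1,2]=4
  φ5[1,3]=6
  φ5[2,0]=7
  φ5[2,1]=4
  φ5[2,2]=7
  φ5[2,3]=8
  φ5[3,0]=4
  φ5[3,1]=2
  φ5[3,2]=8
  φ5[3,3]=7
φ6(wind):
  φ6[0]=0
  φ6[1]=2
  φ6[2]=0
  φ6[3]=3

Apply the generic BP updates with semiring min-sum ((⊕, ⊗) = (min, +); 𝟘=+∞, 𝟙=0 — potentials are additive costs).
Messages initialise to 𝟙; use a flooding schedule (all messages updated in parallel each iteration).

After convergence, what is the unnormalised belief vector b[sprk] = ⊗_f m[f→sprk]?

init: all messages = 𝟙 over 4 values
r1 m[φ0→wet] = [2, 0, 0, 2]
r1 m[φ0→sprk] = [0, 7, 0, 2]
r1 m[φ1→wet] = [3, 5, 0, 2]
r1 m[φ1→sun] = [1, 0, 0, 2]
r1 m[φ2→wet] = [1, 1, 2, 2]
r1 m[φ2→wind] = [1, 1, 2, 3]
r1 m[φ3→rain] = [1, 3, 0, 5]
r1 m[φ3→sun] = [5, 1, 1, 0]
r1 m[φ4→slip] = [0, 0, 1, 1]
r1 m[φ4→sun] = [0, 1, 0, 7]
r1 m[φ5→fog] = [4, 1, 4, 2]
r1 m[φ5→sun] = [1, 2, 4, 6]
r1 m[φ6→wind] = [0, 2, 0, 3]
r1 m[wet→φ0] = [0, 0, 0, 0]
r1 m[wet→φ1] = [0, 0, 0, 0]
r1 m[wet→φ2] = [0, 0, 0, 0]
r1 m[rain→φ3] = [0, 0, 0, 0]
r1 m[sprk→φ0] = [0, 0, 0, 0]
r1 m[slip→φ4] = [0, 0, 0, 0]
r1 m[fog→φ5] = [0, 0, 0, 0]
r1 m[sun→φ1] = [0, 0, 0, 0]
r1 m[sun→φ3] = [0, 0, 0, 0]
r1 m[sun→φ4] = [0, 0, 0, 0]
r1 m[sun→φ5] = [0, 0, 0, 0]
r1 m[wind→φ2] = [0, 0, 0, 0]
r1 m[wind→φ6] = [0, 0, 0, 0]
r2 m[φ0→wet] = [2, 0, 0, 2]
r2 m[φ0→sprk] = [0, 7, 0, 2]
r2 m[φ1→wet] = [3, 5, 0, 2]
r2 m[φ1→sun] = [1, 0, 0, 2]
r2 m[φ2→wet] = [1, 1, 2, 2]
r2 m[φ2→wind] = [1, 1, 2, 3]
r2 m[φ3→rain] = [1, 3, 0, 5]
r2 m[φ3→sun] = [5, 1, 1, 0]
r2 m[φ4→slip] = [0, 0, 1, 1]
r2 m[φ4→sun] = [0, 1, 0, 7]
r2 m[φ5→fog] = [4, 1, 4, 2]
r2 m[φ5→sun] = [1, 2, 4, 6]
r2 m[φ6→wind] = [0, 2, 0, 3]
r2 m[wet→φ0] = [4, 6, 2, 4]
r2 m[wet→φ1] = [3, 1, 2, 4]
r2 m[wet→φ2] = [5, 5, 0, 4]
r2 m[rain→φ3] = [0, 0, 0, 0]
r2 m[sprk→φ0] = [0, 0, 0, 0]
r2 m[slip→φ4] = [0, 0, 0, 0]
r2 m[fog→φ5] = [0, 0, 0, 0]
r2 m[sun→φ1] = [6, 4, 5, 13]
r2 m[sun→φ3] = [2, 3, 4, 15]
r2 m[sun→φ4] = [7, 3, 5, 8]
r2 m[sun→φ5] = [6, 2, 1, 9]
r2 m[wind→φ2] = [0, 2, 0, 3]
r2 m[wind→φ6] = [1, 1, 2, 3]
r3 m[φ0→wet] = [2, 0, 0, 2]
r3 m[φ0→sprk] = [2, 9, 6, 6]
r3 m[φ1→wet] = [7, 9, 4, 7]
r3 m[φ1→sun] = [3, 2, 2, 4]
r3 m[φ2→wet] = [3, 1, 2, 2]
r3 m[φ2→wind] = [6, 5, 2, 4]
r3 m[φ3→rain] = [4, 8, 7, 8]
r3 m[φ3→sun] = [5, 1, 1, 0]
r3 m[φ4→slip] = [5, 7, 4, 6]
r3 m[φ4→sun] = [0, 1, 0, 7]
r3 m[φ5→fog] = [8, 5, 6, 4]
r3 m[φ5→sun] = [1, 2, 4, 6]
r3 m[φ6→wind] = [0, 2, 0, 3]
r3 m[wet→φ0] = [4, 6, 2, 4]
r3 m[wet→φ1] = [3, 1, 2, 4]
r3 m[wet→φ2] = [5, 5, 0, 4]
r3 m[rain→φ3] = [0, 0, 0, 0]
r3 m[sprk→φ0] = [0, 0, 0, 0]
r3 m[slip→φ4] = [0, 0, 0, 0]
r3 m[fog→φ5] = [0, 0, 0, 0]
r3 m[sun→φ1] = [6, 4, 5, 13]
r3 m[sun→φ3] = [2, 3, 4, 15]
r3 m[sun→φ4] = [7, 3, 5, 8]
r3 m[sun→φ5] = [6, 2, 1, 9]
r3 m[wind→φ2] = [0, 2, 0, 3]
r3 m[wind→φ6] = [1, 1, 2, 3]
r4 m[φ0→wet] = [2, 0, 0, 2]
r4 m[φ0→sprk] = [2, 9, 6, 6]
r4 m[φ1→wet] = [7, 9, 4, 7]
r4 m[φ1→sun] = [3, 2, 2, 4]
r4 m[φ2→wet] = [3, 1, 2, 2]
r4 m[φ2→wind] = [6, 5, 2, 4]
r4 m[φ3→rain] = [4, 8, 7, 8]
r4 m[φ3→sun] = [5, 1, 1, 0]
r4 m[φ4→slip] = [5, 7, 4, 6]
r4 m[φ4→sun] = [0, 1, 0, 7]
r4 m[φ5→fog] = [8, 5, 6, 4]
r4 m[φ5→sun] = [1, 2, 4, 6]
r4 m[φ6→wind] = [0, 2, 0, 3]
r4 m[wet→φ0] = [10, 10, 6, 9]
r4 m[wet→φ1] = [5, 1, 2, 4]
r4 m[wet→φ2] = [9, 9, 4, 9]
r4 m[rain→φ3] = [0, 0, 0, 0]
r4 m[sprk→φ0] = [0, 0, 0, 0]
r4 m[slip→φ4] = [0, 0, 0, 0]
r4 m[fog→φ5] = [0, 0, 0, 0]
r4 m[sun→φ1] = [6, 4, 5, 13]
r4 m[sun→φ3] = [4, 5, 6, 17]
r4 m[sun→φ4] = [9, 5, 7, 10]
r4 m[sun→φ5] = [8, 4, 3, 11]
r4 m[wind→φ2] = [0, 2, 0, 3]
r4 m[wind→φ6] = [6, 5, 2, 4]
r5 m[φ0→wet] = [2, 0, 0, 2]
r5 m[φ0→sprk] = [6, 13, 10, 10]
r5 m[φ1→wet] = [7, 9, 4, 7]
r5 m[φ1→sun] = [3, 2, 2, 4]
r5 m[φ2→wet] = [3, 1, 2, 2]
r5 m[φ2→wind] = [10, 9, 6, 8]
r5 m[φ3→rain] = [6, 10, 9, 10]
r5 m[φ3→sun] = [5, 1, 1, 0]
r5 m[φ4→slip] = [7, 9, 6, 8]
r5 m[φ4→sun] = [0, 1, 0, 7]
r5 m[φ5→fog] = [10, 7, 8, 6]
r5 m[φ5→sun] = [1, 2, 4, 6]
r5 m[φ6→wind] = [0, 2, 0, 3]
r5 m[wet→φ0] = [10, 10, 6, 9]
r5 m[wet→φ1] = [5, 1, 2, 4]
r5 m[wet→φ2] = [9, 9, 4, 9]
r5 m[rain→φ3] = [0, 0, 0, 0]
r5 m[sprk→φ0] = [0, 0, 0, 0]
r5 m[slip→φ4] = [0, 0, 0, 0]
r5 m[fog→φ5] = [0, 0, 0, 0]
r5 m[sun→φ1] = [6, 4, 5, 13]
r5 m[sun→φ3] = [4, 5, 6, 17]
r5 m[sun→φ4] = [9, 5, 7, 10]
r5 m[sun→φ5] = [8, 4, 3, 11]
r5 m[wind→φ2] = [0, 2, 0, 3]
r5 m[wind→φ6] = [6, 5, 2, 4]
r6 m[φ0→wet] = [2, 0, 0, 2]
r6 m[φ0→sprk] = [6, 13, 10, 10]
r6 m[φ1→wet] = [7, 9, 4, 7]
r6 m[φ1→sun] = [3, 2, 2, 4]
r6 m[φ2→wet] = [3, 1, 2, 2]
r6 m[φ2→wind] = [10, 9, 6, 8]
r6 m[φ3→rain] = [6, 10, 9, 10]
r6 m[φ3→sun] = [5, 1, 1, 0]
r6 m[φ4→slip] = [7, 9, 6, 8]
r6 m[φ4→sun] = [0, 1, 0, 7]
r6 m[φ5→fog] = [10, 7, 8, 6]
r6 m[φ5→sun] = [1, 2, 4, 6]
r6 m[φ6→wind] = [0, 2, 0, 3]
r6 m[wet→φ0] = [10, 10, 6, 9]
r6 m[wet→φ1] = [5, 1, 2, 4]
r6 m[wet→φ2] = [9, 9, 4, 9]
r6 m[rain→φ3] = [0, 0, 0, 0]
r6 m[sprk→φ0] = [0, 0, 0, 0]
r6 m[slip→φ4] = [0, 0, 0, 0]
r6 m[fog→φ5] = [0, 0, 0, 0]
r6 m[sun→φ1] = [6, 4, 5, 13]
r6 m[sun→φ3] = [4, 5, 6, 17]
r6 m[sun→φ4] = [9, 5, 7, 10]
r6 m[sun→φ5] = [8, 4, 3, 11]
r6 m[wind→φ2] = [0, 2, 0, 3]
r6 m[wind→φ6] = [10, 9, 6, 8]
r7 m[φ0→wet] = [2, 0, 0, 2]
r7 m[φ0→sprk] = [6, 13, 10, 10]
r7 m[φ1→wet] = [7, 9, 4, 7]
r7 m[φ1→sun] = [3, 2, 2, 4]
r7 m[φ2→wet] = [3, 1, 2, 2]
r7 m[φ2→wind] = [10, 9, 6, 8]
r7 m[φ3→rain] = [6, 10, 9, 10]
r7 m[φ3→sun] = [5, 1, 1, 0]
r7 m[φ4→slip] = [7, 9, 6, 8]
r7 m[φ4→sun] = [0, 1, 0, 7]
r7 m[φ5→fog] = [10, 7, 8, 6]
r7 m[φ5→sun] = [1, 2, 4, 6]
r7 m[φ6→wind] = [0, 2, 0, 3]
r7 m[wet→φ0] = [10, 10, 6, 9]
r7 m[wet→φ1] = [5, 1, 2, 4]
r7 m[wet→φ2] = [9, 9, 4, 9]
r7 m[rain→φ3] = [0, 0, 0, 0]
r7 m[sprk→φ0] = [0, 0, 0, 0]
r7 m[slip→φ4] = [0, 0, 0, 0]
r7 m[fog→φ5] = [0, 0, 0, 0]
r7 m[sun→φ1] = [6, 4, 5, 13]
r7 m[sun→φ3] = [4, 5, 6, 17]
r7 m[sun→φ4] = [9, 5, 7, 10]
r7 m[sun→φ5] = [8, 4, 3, 11]
r7 m[wind→φ2] = [0, 2, 0, 3]
r7 m[wind→φ6] = [10, 9, 6, 8]
fixed point reached at round 7
b[sprk] = ⊗ incoming = [6, 13, 10, 10]

b[sprk] = [6, 13, 10, 10]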